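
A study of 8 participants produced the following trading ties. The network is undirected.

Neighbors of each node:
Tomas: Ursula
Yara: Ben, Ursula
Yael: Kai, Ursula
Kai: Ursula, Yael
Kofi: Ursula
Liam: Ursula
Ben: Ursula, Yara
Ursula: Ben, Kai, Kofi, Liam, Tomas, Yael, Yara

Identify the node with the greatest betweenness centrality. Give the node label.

Unnormalized betweenness of each node: Ben:0, Kai:0, Kofi:0, Liam:0, Tomas:0, Ursula:19, Yael:0, Yara:0.
Ursula has the largest value, 19, making it the main broker — the node through which the most shortest paths run.

Ursula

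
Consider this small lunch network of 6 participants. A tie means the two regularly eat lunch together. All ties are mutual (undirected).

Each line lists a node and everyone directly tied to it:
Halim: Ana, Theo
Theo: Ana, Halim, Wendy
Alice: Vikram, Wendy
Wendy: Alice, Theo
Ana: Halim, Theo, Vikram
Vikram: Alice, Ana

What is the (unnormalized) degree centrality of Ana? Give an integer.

Ana is directly tied to Halim, Theo, and Vikram. That is 3 neighbors, so the degree of Ana is 3.

3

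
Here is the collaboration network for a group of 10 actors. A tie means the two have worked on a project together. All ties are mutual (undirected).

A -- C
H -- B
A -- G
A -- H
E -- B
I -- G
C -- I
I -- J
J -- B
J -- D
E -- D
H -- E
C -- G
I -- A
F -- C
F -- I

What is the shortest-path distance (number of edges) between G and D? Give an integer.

3

One shortest route is G – I – J – D, which uses 3 edges, and at distance 2 from G we only reach {F, H, J}, which does not include D. So d(G,D) = 3.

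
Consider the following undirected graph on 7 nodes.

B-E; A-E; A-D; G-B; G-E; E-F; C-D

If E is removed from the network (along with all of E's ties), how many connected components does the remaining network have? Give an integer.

Without E, the remaining ties split the others into: {A, C, D}; {B, G}; {F}.
That's 3 separate components.

3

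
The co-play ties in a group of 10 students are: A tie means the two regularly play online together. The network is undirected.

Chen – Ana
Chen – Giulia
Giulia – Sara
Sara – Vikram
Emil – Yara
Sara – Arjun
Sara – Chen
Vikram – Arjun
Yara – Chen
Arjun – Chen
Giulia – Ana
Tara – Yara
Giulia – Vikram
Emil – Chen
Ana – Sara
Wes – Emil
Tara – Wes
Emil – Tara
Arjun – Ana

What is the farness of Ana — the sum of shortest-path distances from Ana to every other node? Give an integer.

Distances from Ana: Arjun:1, Chen:1, Emil:2, Giulia:1, Sara:1, Tara:3, Vikram:2, Wes:3, Yara:2.
Sum = 1 + 1 + 2 + 1 + 1 + 3 + 2 + 3 + 2 = 16.

16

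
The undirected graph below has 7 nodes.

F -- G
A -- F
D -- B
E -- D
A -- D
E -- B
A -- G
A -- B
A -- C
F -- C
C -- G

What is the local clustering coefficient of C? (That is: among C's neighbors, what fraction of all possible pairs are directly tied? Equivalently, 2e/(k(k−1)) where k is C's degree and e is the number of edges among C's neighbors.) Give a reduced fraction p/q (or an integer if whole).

1

C's neighbors: A, F, and G (k = 3).
Possible neighbor pairs: C(3,2) = 3. Edges among them: A–F, A–G, F–G → e = 3.
Clustering(C) = 3/3 = 1.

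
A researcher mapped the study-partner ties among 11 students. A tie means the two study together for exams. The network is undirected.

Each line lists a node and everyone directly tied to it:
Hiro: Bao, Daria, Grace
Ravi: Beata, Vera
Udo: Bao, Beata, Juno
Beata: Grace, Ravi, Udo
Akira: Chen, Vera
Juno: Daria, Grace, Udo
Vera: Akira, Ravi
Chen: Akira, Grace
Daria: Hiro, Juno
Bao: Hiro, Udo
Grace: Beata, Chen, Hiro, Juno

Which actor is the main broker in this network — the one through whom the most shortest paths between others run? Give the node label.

Unnormalized betweenness of each node: Akira:97/30, Bao:1, Beata:373/30, Chen:79/10, Daria:1/2, Grace:569/30, Hiro:197/30, Juno:173/30, Ravi:61/10, Udo:31/5, Vera:7/3.
Grace has the largest value, 569/30, making it the main broker — the node through which the most shortest paths run.

Grace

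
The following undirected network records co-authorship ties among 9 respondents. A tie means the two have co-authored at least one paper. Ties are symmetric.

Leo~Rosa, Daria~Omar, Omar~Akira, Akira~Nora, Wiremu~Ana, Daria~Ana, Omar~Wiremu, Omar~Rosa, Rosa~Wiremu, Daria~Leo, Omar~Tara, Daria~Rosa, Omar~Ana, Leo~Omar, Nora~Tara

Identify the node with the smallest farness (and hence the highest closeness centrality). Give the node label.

Farness (sum of distances to all others) for each node — Akira:14, Ana:14, Daria:13, Leo:14, Nora:19, Omar:9, Rosa:13, Tara:14, Wiremu:14.
The smallest farness is 9, for Omar, so Omar has the highest closeness.

Omar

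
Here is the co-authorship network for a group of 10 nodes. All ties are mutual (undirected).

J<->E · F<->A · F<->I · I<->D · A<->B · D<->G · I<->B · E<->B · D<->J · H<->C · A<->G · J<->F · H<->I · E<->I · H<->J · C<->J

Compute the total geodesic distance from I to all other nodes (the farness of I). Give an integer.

13

Distances from I: A:2, B:1, C:2, D:1, E:1, F:1, G:2, H:1, J:2.
Sum = 2 + 1 + 2 + 1 + 1 + 1 + 2 + 1 + 2 = 13.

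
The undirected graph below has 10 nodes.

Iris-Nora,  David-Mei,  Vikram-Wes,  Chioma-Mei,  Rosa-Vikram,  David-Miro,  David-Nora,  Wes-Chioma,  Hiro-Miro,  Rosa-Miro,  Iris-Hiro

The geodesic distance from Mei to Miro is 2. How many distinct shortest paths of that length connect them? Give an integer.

The shortest distance is 2, and the only length-2 path is Mei–David–Miro. So there is exactly 1 shortest path.

1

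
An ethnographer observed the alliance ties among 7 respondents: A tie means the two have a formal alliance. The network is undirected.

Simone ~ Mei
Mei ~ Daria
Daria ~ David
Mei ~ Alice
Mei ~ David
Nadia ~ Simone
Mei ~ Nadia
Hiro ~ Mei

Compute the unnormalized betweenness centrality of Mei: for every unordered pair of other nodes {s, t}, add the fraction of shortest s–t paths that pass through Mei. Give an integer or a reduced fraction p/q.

Pairs whose geodesics pass through Mei — Hiro–Alice: 1; Hiro–Simone: 1; Hiro–David: 1; Hiro–Daria: 1; Hiro–Nadia: 1; Alice–Simone: 1; Alice–David: 1; Alice–Daria: 1; Alice–Nadia: 1; Simone–David: 1; Simone–Daria: 1; David–Nadia: 1; Daria–Nadia: 1.
All other pairs contribute 0.
Summing the contributions gives betweenness(Mei) = 13.

13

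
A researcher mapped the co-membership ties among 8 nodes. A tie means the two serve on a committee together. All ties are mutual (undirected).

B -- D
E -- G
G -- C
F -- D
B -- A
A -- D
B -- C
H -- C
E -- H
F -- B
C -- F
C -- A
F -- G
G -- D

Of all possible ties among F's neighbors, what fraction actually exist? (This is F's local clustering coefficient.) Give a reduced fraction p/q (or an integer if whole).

F's neighbors: B, C, D, and G (k = 4).
Possible neighbor pairs: C(4,2) = 6. Edges among them: B–C, B–D, C–G, D–G → e = 4.
Clustering(F) = 4/6 = 2/3.

2/3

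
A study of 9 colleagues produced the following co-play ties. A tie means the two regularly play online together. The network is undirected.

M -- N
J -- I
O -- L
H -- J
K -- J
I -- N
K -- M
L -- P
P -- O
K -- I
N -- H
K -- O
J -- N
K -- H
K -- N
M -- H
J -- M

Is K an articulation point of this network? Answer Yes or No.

Removing K leaves {H, I, J, M, and N} with no path to {L, O, and P}, so the network splits into 2 components. K is a cut vertex.

Yes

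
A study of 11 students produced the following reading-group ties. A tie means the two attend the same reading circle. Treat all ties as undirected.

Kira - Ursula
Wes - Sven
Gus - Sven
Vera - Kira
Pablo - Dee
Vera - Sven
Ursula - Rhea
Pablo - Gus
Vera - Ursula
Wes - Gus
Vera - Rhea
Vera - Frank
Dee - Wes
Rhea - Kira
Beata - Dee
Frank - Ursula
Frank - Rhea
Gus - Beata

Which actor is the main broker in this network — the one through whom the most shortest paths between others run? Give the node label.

Sven

Unnormalized betweenness of each node: Beata:1/3, Dee:3/2, Frank:0, Gus:27/2, Kira:0, Pablo:1/3, Rhea:1/3, Sven:25, Ursula:1/3, Vera:73/3, Wes:19/3.
Sven has the largest value, 25, making it the main broker — the node through which the most shortest paths run.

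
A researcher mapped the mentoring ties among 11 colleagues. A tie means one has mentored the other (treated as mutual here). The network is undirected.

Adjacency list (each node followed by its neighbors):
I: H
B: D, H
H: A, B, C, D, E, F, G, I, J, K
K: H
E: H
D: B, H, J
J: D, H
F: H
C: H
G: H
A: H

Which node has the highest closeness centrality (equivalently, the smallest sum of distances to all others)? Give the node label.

Farness (sum of distances to all others) for each node — A:19, B:18, C:19, D:17, E:19, F:19, G:19, H:10, I:19, J:18, K:19.
The smallest farness is 10, for H, so H has the highest closeness.

H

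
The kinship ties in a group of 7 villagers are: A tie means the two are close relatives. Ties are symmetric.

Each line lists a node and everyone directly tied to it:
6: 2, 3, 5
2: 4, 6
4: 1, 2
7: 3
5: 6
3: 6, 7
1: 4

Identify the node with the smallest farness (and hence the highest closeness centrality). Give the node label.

Farness (sum of distances to all others) for each node — 1:19, 2:11, 3:13, 4:14, 5:15, 6:10, 7:18.
The smallest farness is 10, for 6, so 6 has the highest closeness.

6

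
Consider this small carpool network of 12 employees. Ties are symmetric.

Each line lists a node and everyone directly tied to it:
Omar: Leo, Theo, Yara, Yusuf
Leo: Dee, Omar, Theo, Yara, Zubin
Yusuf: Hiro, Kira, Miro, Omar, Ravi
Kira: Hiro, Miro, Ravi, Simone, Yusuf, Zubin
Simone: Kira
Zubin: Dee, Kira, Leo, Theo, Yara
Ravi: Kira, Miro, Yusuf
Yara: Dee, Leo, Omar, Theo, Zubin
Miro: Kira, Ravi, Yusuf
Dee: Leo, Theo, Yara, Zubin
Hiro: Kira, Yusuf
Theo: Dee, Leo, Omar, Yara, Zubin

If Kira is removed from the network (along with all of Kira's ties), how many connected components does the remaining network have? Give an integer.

2

Without Kira, the remaining ties split the others into: {Dee, Hiro, Leo, Miro, Omar, Ravi, Theo, Yara, Yusuf, Zubin}; {Simone}.
That's 2 separate components.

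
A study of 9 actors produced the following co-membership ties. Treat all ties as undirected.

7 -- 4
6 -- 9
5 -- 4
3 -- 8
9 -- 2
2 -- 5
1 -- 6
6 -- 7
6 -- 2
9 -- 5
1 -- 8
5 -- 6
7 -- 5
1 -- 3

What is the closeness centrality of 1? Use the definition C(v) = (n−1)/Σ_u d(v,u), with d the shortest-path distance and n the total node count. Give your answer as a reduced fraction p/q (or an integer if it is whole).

4/7

Distances from 1: 2:2, 3:1, 4:3, 5:2, 6:1, 7:2, 8:1, 9:2. Sum = 14.
n = 9, so closeness = 8/14 = 4/7.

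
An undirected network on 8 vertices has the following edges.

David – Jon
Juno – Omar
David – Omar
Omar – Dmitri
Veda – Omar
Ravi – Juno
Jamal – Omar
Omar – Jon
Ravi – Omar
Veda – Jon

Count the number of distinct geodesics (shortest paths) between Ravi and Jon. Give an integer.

The shortest distance is 2, and the only length-2 path is Ravi–Omar–Jon. So there is exactly 1 shortest path.

1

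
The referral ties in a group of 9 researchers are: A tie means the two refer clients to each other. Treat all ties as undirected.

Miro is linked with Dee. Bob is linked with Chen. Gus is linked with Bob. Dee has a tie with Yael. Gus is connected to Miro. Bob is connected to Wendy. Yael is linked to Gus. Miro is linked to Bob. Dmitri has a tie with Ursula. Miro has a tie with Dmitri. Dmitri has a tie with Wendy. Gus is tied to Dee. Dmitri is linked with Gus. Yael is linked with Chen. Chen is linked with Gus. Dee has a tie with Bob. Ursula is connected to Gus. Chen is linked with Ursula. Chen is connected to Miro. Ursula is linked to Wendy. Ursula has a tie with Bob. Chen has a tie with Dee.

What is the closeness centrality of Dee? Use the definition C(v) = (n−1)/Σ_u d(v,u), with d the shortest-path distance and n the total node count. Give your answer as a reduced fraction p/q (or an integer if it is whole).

Distances from Dee: Bob:1, Chen:1, Dmitri:2, Gus:1, Miro:1, Ursula:2, Wendy:2, Yael:1. Sum = 11.
n = 9, so closeness = 8/11.

8/11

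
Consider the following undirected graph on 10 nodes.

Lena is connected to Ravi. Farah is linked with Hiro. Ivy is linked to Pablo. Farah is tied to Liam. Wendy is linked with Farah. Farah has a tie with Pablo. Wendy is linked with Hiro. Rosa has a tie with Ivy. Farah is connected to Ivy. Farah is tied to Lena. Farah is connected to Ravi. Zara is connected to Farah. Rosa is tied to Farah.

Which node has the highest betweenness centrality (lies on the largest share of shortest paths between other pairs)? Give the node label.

Farah

Unnormalized betweenness of each node: Farah:63/2, Hiro:0, Ivy:1/2, Lena:0, Liam:0, Pablo:0, Ravi:0, Rosa:0, Wendy:0, Zara:0.
Farah has the largest value, 63/2, making it the main broker — the node through which the most shortest paths run.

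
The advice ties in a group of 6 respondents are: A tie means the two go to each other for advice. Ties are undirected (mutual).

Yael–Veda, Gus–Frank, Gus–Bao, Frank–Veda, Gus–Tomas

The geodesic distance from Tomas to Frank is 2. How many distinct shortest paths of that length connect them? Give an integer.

1

The shortest distance is 2, and the only length-2 path is Tomas–Gus–Frank. So there is exactly 1 shortest path.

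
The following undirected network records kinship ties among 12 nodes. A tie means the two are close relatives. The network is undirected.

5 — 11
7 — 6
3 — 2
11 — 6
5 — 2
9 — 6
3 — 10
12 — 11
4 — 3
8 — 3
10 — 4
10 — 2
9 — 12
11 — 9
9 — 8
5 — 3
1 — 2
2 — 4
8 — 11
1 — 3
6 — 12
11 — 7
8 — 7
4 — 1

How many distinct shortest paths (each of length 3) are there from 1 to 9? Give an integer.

1

The shortest distance is 3, and the only length-3 path is 1–3–8–9. So there is exactly 1 shortest path.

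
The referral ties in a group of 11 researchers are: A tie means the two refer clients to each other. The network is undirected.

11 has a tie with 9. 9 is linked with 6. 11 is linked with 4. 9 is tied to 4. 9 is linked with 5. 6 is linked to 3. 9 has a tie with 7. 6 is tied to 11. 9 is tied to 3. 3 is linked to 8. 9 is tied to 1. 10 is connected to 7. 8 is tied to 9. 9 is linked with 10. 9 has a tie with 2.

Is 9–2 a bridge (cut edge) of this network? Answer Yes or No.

Yes

Without the 9–2 edge there is no alternate route between 9 and 2, so the network disconnects. It is a bridge.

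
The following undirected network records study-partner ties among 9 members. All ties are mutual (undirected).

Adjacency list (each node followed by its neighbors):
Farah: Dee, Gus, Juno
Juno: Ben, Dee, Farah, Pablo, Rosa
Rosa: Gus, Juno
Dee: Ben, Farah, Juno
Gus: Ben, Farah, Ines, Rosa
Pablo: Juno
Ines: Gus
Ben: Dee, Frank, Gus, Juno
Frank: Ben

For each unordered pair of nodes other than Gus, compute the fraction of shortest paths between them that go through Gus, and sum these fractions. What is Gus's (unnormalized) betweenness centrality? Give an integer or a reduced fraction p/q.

Pairs whose geodesics pass through Gus — Frank–Rosa: 1/2; Frank–Farah: 1/3; Frank–Ines: 1; Pablo–Ines: 3/3; Juno–Ines: 3/3; Dee–Ines: 2/2; Rosa–Farah: 1/2; Rosa–Ben: 1/2; Rosa–Ines: 1; Farah–Ben: 1/3; Farah–Ines: 1; Ben–Ines: 1.
All other pairs contribute 0.
Summing the contributions gives betweenness(Gus) = 55/6.

55/6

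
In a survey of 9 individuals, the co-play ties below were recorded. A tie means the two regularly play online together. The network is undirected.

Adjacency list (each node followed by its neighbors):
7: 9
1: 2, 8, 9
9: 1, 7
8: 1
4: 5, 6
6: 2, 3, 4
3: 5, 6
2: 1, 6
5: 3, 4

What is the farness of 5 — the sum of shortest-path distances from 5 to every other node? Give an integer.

27

Distances from 5: 1:4, 2:3, 3:1, 4:1, 6:2, 7:6, 8:5, 9:5.
Sum = 4 + 3 + 1 + 1 + 2 + 6 + 5 + 5 = 27.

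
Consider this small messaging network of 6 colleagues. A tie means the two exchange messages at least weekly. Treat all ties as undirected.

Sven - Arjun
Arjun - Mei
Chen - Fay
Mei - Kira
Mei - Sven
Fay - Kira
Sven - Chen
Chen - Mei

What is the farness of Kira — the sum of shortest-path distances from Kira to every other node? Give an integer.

Distances from Kira: Arjun:2, Chen:2, Fay:1, Mei:1, Sven:2.
Sum = 2 + 2 + 1 + 1 + 2 = 8.

8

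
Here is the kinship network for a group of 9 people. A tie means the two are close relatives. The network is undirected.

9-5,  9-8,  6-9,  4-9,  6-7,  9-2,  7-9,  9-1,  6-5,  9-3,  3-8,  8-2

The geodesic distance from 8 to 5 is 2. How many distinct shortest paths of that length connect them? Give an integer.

1

The shortest distance is 2, and the only length-2 path is 8–9–5. So there is exactly 1 shortest path.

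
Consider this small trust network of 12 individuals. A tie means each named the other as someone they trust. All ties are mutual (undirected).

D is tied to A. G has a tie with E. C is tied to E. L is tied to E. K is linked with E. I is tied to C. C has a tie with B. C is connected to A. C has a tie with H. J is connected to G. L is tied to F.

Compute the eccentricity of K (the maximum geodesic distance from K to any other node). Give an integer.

4

Distances from K: A:3, B:3, C:2, D:4, E:1, F:3, G:2, H:3, I:3, J:3, L:2.
The largest is 4 (to D), so the eccentricity of K is 4.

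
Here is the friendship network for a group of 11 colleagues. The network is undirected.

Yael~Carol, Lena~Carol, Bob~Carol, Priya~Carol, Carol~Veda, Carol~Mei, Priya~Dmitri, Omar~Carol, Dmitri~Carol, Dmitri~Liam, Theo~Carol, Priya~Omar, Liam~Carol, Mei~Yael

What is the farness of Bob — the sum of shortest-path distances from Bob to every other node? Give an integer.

19

Distances from Bob: Carol:1, Dmitri:2, Lena:2, Liam:2, Mei:2, Omar:2, Priya:2, Theo:2, Veda:2, Yael:2.
Sum = 1 + 2 + 2 + 2 + 2 + 2 + 2 + 2 + 2 + 2 = 19.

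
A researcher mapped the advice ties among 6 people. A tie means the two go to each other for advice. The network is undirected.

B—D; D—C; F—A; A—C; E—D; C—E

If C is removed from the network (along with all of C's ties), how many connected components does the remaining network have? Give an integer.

2

Without C, the remaining ties split the others into: {A, F}; {B, D, E}.
That's 2 separate components.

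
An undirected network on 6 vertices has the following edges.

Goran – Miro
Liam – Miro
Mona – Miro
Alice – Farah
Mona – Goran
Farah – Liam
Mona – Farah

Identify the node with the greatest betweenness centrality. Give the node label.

Farah

Unnormalized betweenness of each node: Alice:0, Farah:9/2, Goran:0, Liam:1, Miro:3/2, Mona:3.
Farah has the largest value, 9/2, making it the main broker — the node through which the most shortest paths run.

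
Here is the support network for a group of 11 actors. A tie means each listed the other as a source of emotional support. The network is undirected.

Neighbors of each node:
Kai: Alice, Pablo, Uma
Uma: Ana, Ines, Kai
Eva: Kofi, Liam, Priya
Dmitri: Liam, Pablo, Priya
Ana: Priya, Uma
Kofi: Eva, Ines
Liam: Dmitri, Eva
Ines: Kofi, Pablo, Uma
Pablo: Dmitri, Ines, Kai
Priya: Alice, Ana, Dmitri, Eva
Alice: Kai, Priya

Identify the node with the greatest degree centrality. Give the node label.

Priya

Degrees — Alice:2, Ana:2, Dmitri:3, Eva:3, Ines:3, Kai:3, Kofi:2, Liam:2, Pablo:3, Priya:4, Uma:3.
The maximum is 4, attained only by Priya.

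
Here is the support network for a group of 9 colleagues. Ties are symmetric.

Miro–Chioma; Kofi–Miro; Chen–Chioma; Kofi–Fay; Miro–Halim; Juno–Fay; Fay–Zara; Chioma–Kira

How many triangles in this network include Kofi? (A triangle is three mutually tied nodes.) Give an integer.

0

Kofi's neighbors are Fay and Miro, but none of them are tied to each other, so no triangle contains Kofi.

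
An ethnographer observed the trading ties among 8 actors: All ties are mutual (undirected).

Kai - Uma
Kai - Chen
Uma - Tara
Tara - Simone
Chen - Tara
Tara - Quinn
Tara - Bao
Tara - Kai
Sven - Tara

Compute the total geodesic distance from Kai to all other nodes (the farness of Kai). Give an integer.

11

Distances from Kai: Bao:2, Chen:1, Quinn:2, Simone:2, Sven:2, Tara:1, Uma:1.
Sum = 2 + 1 + 2 + 2 + 2 + 1 + 1 = 11.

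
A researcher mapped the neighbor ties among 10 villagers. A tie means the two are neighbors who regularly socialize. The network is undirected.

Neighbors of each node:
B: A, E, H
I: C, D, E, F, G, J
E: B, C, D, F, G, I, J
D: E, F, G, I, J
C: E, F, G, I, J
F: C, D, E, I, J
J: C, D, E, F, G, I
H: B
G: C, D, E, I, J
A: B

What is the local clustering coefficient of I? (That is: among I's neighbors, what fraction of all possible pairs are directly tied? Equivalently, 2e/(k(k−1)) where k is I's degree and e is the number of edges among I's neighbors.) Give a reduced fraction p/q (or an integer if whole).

I's neighbors: C, D, E, F, G, and J (k = 6).
Possible neighbor pairs: C(6,2) = 15. Edges among them: C–E, C–F, C–G, C–J, D–E, D–F, D–G, D–J, E–F, E–G, E–J, F–J, G–J → e = 13.
Clustering(I) = 13/15.

13/15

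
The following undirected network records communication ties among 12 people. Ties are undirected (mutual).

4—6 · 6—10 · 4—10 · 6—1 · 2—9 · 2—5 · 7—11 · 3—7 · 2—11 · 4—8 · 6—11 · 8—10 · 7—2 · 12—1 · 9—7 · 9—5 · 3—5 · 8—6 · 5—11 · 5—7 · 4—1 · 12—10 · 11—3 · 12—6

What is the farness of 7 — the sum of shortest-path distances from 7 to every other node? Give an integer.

Distances from 7: 1:3, 2:1, 3:1, 4:3, 5:1, 6:2, 8:3, 9:1, 10:3, 11:1, 12:3.
Sum = 3 + 1 + 1 + 3 + 1 + 2 + 3 + 1 + 3 + 1 + 3 = 22.

22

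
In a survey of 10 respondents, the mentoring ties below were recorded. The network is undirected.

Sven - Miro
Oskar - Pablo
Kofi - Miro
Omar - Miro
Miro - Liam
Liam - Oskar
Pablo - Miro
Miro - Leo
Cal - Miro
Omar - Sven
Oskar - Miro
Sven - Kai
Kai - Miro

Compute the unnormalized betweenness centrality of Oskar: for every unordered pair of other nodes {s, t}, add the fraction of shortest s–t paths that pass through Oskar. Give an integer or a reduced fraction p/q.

1/2

Pairs whose geodesics pass through Oskar — Liam–Pablo: 1/2.
All other pairs contribute 0.
Summing the contributions gives betweenness(Oskar) = 1/2.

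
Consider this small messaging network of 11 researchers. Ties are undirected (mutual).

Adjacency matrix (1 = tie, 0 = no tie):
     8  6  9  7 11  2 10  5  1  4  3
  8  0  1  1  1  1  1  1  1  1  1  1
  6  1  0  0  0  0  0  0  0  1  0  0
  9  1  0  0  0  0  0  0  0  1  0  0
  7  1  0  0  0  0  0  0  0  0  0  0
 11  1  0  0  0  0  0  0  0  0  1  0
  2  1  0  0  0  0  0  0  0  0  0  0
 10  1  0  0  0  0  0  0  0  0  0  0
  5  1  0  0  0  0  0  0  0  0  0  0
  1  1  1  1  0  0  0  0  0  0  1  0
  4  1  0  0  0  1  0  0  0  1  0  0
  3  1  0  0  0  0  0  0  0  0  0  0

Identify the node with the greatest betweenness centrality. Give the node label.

8

Unnormalized betweenness of each node: 1:3/2, 2:0, 3:0, 4:1/2, 5:0, 6:0, 7:0, 8:39, 9:0, 10:0, 11:0.
8 has the largest value, 39, making it the main broker — the node through which the most shortest paths run.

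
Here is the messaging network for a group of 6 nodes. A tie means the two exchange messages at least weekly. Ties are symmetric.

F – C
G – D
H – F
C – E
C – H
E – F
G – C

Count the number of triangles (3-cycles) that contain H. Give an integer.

H's neighbors: C and F.
Neighbor pairs that are themselves tied: H–C–F. Each forms one triangle with H, for 1 in total.

1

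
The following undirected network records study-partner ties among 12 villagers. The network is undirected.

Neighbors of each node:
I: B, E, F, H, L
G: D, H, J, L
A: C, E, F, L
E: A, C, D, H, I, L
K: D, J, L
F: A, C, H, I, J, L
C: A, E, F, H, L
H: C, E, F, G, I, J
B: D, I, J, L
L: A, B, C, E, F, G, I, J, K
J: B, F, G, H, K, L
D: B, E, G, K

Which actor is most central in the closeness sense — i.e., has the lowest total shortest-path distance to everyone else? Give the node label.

Farness (sum of distances to all others) for each node — A:18, B:18, C:17, D:19, E:16, F:17, G:18, H:16, I:17, J:16, K:19, L:13.
The smallest farness is 13, for L, so L has the highest closeness.

L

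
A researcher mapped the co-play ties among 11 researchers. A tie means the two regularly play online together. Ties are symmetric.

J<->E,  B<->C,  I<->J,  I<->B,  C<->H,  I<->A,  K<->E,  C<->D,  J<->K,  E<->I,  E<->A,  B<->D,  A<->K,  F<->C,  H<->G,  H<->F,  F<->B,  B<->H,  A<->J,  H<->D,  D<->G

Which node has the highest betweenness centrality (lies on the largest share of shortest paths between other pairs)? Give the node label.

B

Unnormalized betweenness of each node: A:7/3, B:76/3, C:1/3, D:7/2, E:7/3, F:0, G:0, H:29/6, I:24, J:7/3, K:0.
B has the largest value, 76/3, making it the main broker — the node through which the most shortest paths run.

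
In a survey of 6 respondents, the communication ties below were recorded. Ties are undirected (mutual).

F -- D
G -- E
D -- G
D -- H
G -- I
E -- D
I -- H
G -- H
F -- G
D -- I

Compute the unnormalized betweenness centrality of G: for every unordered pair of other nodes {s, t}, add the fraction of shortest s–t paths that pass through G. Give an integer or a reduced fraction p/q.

5/2

Pairs whose geodesics pass through G — I–E: 1/2; I–F: 1/2; E–F: 1/2; E–H: 1/2; F–H: 1/2.
All other pairs contribute 0.
Summing the contributions gives betweenness(G) = 5/2.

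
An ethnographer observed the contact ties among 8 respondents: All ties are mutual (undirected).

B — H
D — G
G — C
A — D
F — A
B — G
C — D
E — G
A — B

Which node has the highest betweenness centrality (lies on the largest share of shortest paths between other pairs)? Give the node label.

Unnormalized betweenness of each node: A:7, B:8, C:0, D:4, E:0, F:0, G:9, H:0.
G has the largest value, 9, making it the main broker — the node through which the most shortest paths run.

G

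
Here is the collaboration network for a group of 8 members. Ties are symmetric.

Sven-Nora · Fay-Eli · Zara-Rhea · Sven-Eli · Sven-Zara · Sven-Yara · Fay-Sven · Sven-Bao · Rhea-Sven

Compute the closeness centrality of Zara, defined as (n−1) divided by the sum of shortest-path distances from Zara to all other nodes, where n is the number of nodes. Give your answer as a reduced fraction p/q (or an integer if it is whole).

Distances from Zara: Bao:2, Eli:2, Fay:2, Nora:2, Rhea:1, Sven:1, Yara:2. Sum = 12.
n = 8, so closeness = 7/12.

7/12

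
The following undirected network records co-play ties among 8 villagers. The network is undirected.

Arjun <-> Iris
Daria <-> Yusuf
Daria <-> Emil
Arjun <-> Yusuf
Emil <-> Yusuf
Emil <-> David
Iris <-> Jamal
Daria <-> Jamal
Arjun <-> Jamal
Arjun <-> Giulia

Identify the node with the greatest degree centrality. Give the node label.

Degrees — Arjun:4, Daria:3, David:1, Emil:3, Giulia:1, Iris:2, Jamal:3, Yusuf:3.
The maximum is 4, attained only by Arjun.

Arjun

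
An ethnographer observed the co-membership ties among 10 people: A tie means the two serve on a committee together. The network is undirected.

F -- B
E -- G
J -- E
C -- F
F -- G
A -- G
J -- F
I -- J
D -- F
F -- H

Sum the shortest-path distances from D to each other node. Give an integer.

20

Distances from D: A:3, B:2, C:2, E:3, F:1, G:2, H:2, I:3, J:2.
Sum = 3 + 2 + 2 + 3 + 1 + 2 + 2 + 3 + 2 = 20.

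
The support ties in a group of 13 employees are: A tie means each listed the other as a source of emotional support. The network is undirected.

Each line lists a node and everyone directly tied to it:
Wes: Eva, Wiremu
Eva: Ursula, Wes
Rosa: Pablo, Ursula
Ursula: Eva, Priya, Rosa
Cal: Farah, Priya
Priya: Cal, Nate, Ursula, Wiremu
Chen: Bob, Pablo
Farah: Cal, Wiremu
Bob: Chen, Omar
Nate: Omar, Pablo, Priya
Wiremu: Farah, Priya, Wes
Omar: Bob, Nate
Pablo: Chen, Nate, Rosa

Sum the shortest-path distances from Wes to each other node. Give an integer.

35

Distances from Wes: Bob:5, Cal:3, Chen:5, Eva:1, Farah:2, Nate:3, Omar:4, Pablo:4, Priya:2, Rosa:3, Ursula:2, Wiremu:1.
Sum = 5 + 3 + 5 + 1 + 2 + 3 + 4 + 4 + 2 + 3 + 2 + 1 = 35.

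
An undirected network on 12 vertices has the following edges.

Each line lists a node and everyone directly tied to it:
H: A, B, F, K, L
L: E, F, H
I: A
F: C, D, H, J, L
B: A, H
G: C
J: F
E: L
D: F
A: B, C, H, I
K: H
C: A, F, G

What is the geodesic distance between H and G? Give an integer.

One shortest route is H – F – C – G, which uses 3 edges, and at distance 2 from H we only reach {C, D, E, I, J}, which does not include G. So d(H,G) = 3.

3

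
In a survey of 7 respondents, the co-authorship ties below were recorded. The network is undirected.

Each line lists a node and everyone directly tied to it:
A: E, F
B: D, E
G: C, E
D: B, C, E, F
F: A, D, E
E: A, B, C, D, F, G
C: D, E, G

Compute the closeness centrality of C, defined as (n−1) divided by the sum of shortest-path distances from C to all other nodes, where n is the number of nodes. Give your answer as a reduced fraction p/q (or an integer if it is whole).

Distances from C: A:2, B:2, D:1, E:1, F:2, G:1. Sum = 9.
n = 7, so closeness = 6/9 = 2/3.

2/3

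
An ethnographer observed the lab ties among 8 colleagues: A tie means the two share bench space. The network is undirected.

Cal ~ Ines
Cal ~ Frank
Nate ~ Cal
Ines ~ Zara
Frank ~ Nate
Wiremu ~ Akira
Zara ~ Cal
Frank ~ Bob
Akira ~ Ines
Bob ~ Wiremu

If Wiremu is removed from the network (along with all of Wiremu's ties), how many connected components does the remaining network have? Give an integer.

Wiremu's neighbors (Akira and Bob) remain reachable from one another through other ties, so the rest of the network stays in one piece.

1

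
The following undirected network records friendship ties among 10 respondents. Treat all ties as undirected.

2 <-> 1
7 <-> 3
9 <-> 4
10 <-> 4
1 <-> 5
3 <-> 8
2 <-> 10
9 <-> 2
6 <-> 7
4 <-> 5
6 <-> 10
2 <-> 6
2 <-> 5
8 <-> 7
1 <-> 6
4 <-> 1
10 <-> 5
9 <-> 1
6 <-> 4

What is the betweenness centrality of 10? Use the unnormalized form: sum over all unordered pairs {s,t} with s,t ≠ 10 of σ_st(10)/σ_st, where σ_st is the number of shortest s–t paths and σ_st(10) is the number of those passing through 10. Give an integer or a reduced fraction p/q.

Pairs whose geodesics pass through 10 — 2–4: 1/5; 6–5: 1/4; 5–8: 1/4; 5–7: 1/4; 5–3: 1/4.
All other pairs contribute 0.
Summing the contributions gives betweenness(10) = 6/5.

6/5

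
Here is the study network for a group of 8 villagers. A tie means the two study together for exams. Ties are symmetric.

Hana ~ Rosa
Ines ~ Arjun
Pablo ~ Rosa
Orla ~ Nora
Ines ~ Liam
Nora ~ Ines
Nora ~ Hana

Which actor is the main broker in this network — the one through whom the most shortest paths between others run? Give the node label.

Unnormalized betweenness of each node: Arjun:0, Hana:10, Ines:11, Liam:0, Nora:15, Orla:0, Pablo:0, Rosa:6.
Nora has the largest value, 15, making it the main broker — the node through which the most shortest paths run.

Nora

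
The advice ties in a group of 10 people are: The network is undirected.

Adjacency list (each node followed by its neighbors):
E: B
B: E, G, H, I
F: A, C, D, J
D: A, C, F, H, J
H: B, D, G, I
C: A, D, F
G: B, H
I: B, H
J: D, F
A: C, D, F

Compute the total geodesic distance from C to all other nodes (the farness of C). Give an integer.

20

Distances from C: A:1, B:3, D:1, E:4, F:1, G:3, H:2, I:3, J:2.
Sum = 1 + 3 + 1 + 4 + 1 + 3 + 2 + 3 + 2 = 20.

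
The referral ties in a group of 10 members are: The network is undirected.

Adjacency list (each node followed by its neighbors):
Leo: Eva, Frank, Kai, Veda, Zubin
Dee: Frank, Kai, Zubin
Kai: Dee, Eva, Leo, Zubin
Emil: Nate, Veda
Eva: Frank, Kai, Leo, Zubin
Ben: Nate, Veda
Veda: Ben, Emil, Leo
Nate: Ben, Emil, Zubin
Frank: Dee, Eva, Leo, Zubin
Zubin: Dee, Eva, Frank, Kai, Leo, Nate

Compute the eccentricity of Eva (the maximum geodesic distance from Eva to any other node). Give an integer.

Distances from Eva: Ben:3, Dee:2, Emil:3, Frank:1, Kai:1, Leo:1, Nate:2, Veda:2, Zubin:1.
The largest is 3 (to Emil and Ben), so the eccentricity of Eva is 3.

3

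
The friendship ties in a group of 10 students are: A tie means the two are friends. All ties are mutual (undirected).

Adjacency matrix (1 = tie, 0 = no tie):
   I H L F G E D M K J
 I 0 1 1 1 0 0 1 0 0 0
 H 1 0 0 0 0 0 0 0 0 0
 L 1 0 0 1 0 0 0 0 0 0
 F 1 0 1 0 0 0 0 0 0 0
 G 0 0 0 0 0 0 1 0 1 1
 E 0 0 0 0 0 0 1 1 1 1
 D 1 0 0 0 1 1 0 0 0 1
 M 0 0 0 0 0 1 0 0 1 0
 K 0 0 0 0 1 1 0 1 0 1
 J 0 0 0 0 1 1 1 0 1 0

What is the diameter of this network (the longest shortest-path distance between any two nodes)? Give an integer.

4

Eccentricity of each node (its greatest distance to any other): D:2, E:3, F:4, G:3, H:4, I:3, J:3, K:4, L:4, M:4.
The maximum eccentricity is 4, realized for instance by the pair H–M via H – I – D – E – M. So the diameter is 4.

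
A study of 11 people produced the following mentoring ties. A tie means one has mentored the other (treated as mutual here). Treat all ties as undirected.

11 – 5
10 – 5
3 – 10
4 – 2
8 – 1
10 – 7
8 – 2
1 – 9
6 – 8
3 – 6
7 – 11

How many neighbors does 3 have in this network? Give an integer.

2

3 is directly tied to 6 and 10. That is 2 neighbors, so the degree of 3 is 2.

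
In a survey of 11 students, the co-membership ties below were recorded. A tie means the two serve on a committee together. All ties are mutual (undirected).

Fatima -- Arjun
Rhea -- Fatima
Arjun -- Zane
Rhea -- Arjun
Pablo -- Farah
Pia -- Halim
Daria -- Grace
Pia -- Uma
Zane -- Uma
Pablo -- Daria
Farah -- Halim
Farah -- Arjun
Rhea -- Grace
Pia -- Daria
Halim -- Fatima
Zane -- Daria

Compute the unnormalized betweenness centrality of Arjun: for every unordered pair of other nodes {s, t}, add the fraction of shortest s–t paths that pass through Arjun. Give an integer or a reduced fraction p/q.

Pairs whose geodesics pass through Arjun — Farah–Grace: 1/2; Farah–Rhea: 1; Farah–Fatima: 1/2; Farah–Uma: 1/2; Farah–Zane: 1; Pablo–Rhea: 1/2; Pablo–Fatima: 1/2; Daria–Fatima: 1/3; Rhea–Uma: 1; Rhea–Zane: 1; Fatima–Uma: 1/2; Fatima–Zane: 1; Halim–Zane: 2/4.
All other pairs contribute 0.
Summing the contributions gives betweenness(Arjun) = 53/6.

53/6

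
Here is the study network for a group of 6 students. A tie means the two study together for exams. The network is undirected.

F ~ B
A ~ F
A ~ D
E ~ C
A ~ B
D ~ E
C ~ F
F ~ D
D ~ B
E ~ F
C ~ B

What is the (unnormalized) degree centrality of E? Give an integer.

3

E is directly tied to C, D, and F. That is 3 neighbors, so the degree of E is 3.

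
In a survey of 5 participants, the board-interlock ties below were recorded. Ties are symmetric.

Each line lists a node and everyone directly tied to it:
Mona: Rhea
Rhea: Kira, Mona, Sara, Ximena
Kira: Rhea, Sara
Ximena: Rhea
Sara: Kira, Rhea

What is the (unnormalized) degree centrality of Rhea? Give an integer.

Rhea is directly tied to Kira, Mona, Sara, and Ximena. That is 4 neighbors, so the degree of Rhea is 4.

4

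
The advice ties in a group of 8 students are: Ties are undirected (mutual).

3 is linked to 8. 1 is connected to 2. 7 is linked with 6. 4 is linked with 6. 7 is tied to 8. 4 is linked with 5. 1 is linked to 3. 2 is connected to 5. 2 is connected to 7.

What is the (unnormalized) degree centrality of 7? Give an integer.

7 is directly tied to 2, 6, and 8. That is 3 neighbors, so the degree of 7 is 3.

3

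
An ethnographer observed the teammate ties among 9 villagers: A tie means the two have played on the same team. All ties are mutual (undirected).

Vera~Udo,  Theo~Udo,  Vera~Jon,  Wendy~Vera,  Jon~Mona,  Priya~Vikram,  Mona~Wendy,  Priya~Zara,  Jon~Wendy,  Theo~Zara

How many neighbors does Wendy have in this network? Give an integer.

3

Wendy is directly tied to Jon, Mona, and Vera. That is 3 neighbors, so the degree of Wendy is 3.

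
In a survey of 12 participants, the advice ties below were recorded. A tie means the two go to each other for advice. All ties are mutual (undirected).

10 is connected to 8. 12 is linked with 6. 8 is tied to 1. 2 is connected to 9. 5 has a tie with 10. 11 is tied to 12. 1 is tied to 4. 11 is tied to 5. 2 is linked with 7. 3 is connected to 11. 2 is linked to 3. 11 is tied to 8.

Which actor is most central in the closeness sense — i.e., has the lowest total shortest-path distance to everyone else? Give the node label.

Farness (sum of distances to all others) for each node — 1:33, 2:31, 3:25, 4:43, 5:29, 6:39, 7:41, 8:25, 9:41, 10:33, 11:21, 12:29.
The smallest farness is 21, for 11, so 11 has the highest closeness.

11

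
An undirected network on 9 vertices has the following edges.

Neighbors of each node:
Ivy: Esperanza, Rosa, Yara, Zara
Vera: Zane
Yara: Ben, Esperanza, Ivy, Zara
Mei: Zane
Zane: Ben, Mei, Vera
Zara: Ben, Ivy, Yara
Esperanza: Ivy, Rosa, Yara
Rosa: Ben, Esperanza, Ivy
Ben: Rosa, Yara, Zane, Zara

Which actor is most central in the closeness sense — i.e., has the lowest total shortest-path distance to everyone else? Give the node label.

Ben

Farness (sum of distances to all others) for each node — Ben:12, Esperanza:18, Ivy:17, Mei:22, Rosa:15, Vera:22, Yara:14, Zane:15, Zara:15.
The smallest farness is 12, for Ben, so Ben has the highest closeness.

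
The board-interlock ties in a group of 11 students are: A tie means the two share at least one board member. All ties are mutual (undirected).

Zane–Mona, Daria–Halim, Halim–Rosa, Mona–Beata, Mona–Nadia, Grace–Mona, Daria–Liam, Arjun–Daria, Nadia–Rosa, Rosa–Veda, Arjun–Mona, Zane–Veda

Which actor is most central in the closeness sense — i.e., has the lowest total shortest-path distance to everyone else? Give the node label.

Mona

Farness (sum of distances to all others) for each node — Arjun:20, Beata:26, Daria:22, Grace:26, Halim:24, Liam:31, Mona:17, Nadia:21, Rosa:21, Veda:24, Zane:22.
The smallest farness is 17, for Mona, so Mona has the highest closeness.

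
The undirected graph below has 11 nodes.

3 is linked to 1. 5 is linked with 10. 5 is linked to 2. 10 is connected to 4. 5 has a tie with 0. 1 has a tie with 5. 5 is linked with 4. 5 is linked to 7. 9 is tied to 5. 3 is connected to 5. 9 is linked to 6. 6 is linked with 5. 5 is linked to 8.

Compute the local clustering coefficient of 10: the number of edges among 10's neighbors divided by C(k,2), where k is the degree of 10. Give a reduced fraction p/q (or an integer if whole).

1

10's neighbors: 4 and 5 (k = 2).
Possible neighbor pairs: C(2,2) = 1. Edges among them: 4–5 → e = 1.
Clustering(10) = 1/1.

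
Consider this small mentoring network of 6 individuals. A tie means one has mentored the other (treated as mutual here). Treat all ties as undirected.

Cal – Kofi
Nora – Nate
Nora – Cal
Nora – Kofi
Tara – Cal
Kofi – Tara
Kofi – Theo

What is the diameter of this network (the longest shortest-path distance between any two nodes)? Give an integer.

Eccentricity of each node (its greatest distance to any other): Cal:2, Kofi:2, Nate:3, Nora:2, Tara:3, Theo:3.
The maximum eccentricity is 3, realized for instance by the pair Tara–Nate via Tara – Kofi – Nora – Nate. So the diameter is 3.

3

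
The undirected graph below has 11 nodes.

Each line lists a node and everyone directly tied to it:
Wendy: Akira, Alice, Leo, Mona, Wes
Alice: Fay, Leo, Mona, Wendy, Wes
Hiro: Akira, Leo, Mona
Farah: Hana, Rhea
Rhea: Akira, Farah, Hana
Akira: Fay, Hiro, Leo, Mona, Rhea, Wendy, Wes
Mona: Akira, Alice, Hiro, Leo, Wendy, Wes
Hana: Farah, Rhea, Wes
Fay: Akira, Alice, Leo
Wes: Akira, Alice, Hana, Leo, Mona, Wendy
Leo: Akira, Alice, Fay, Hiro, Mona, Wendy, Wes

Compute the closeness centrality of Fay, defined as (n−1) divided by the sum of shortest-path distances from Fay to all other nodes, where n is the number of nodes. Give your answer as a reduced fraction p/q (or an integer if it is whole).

10/19

Distances from Fay: Akira:1, Alice:1, Farah:3, Hana:3, Hiro:2, Leo:1, Mona:2, Rhea:2, Wendy:2, Wes:2. Sum = 19.
n = 11, so closeness = 10/19.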